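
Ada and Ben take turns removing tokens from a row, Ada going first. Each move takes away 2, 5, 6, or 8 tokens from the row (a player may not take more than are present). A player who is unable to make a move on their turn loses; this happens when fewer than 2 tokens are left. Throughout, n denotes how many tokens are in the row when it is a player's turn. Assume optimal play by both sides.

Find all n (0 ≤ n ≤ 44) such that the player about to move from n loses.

Use the standard recursion: the mover loses at a terminal position; elsewhere, the mover wins exactly when some move hands the opponent an L position.
n=0: no move → L
n=1: no move → L
n=2: can move to 0, which is L ⇒ W
n=3: can move to 1, which is L ⇒ W
n=4: the only move is to 2(W), a W ⇒ L
n=5: can move to 0, which is L ⇒ W
n=6: can move to 4, which is L ⇒ W
n=7: can move to 1, which is L ⇒ W
n=8: can move to 0, which is L ⇒ W
n=9: can move to 4, which is L ⇒ W
n=10: can move to 4, which is L ⇒ W
n=11: moves to 9(W), 6(W), 5(W), 3(W); every one is W ⇒ L
n=12: can move to 4, which is L ⇒ W
n=13: can move to 11, which is L ⇒ W
n=14: moves to 12(W), 9(W), 8(W), 6(W); every one is W ⇒ L
n=15: moves to 13(W), 10(W), 9(W), 7(W); every one is W ⇒ L
n=16: can move to 14, which is L ⇒ W
n=17: can move to 15, which is L ⇒ W
n=18: moves to 16(W), 13(W), 12(W), 10(W); every one is W ⇒ L
n=19: can move to 14, which is L ⇒ W
n=20: can move to 18, which is L ⇒ W
n=21: can move to 15, which is L ⇒ W
n=22: can move to 14, which is L ⇒ W
n=23: can move to 18, which is L ⇒ W
n=24: can move to 18, which is L ⇒ W
n=25: moves to 23(W), 20(W), 19(W), 17(W); every one is W ⇒ L
n=26: can move to 18, which is L ⇒ W
n=27: can move to 25, which is L ⇒ W
n=28: moves to 26(W), 23(W), 22(W), 20(W); every one is W ⇒ L
n=29: moves to 27(W), 24(W), 23(W), 21(W); every one is W ⇒ L
n=30: can move to 28, which is L ⇒ W
n=31: can move to 29, which is L ⇒ W
n=32: moves to 30(W), 27(W), 26(W), 24(W); every one is W ⇒ L
n=33: can move to 28, which is L ⇒ W
n=34: can move to 32, which is L ⇒ W
n=35: can move to 29, which is L ⇒ W
n=36: can move to 28, which is L ⇒ W
n=37: can move to 32, which is L ⇒ W
n=38: can move to 32, which is L ⇒ W
n=39: moves to 37(W), 34(W), 33(W), 31(W); every one is W ⇒ L
n=40: can move to 32, which is L ⇒ W
n=41: can move to 39, which is L ⇒ W
n=42: moves to 40(W), 37(W), 36(W), 34(W); every one is W ⇒ L
n=43: moves to 41(W), 38(W), 37(W), 35(W); every one is W ⇒ L
n=44: can move to 42, which is L ⇒ W
The losing starting values of n are exactly the entries labelled L in this table (14 of them).

0, 1, 4, 11, 14, 15, 18, 25, 28, 29, 32, 39, 42, 43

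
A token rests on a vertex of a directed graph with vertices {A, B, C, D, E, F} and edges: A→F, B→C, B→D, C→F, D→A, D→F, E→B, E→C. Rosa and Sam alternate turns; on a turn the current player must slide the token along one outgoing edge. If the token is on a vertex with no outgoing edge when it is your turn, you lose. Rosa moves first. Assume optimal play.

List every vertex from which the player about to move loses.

Build the W/L table. Terminal = L. A non-terminal position is W if it has a move to some L; otherwise it is L.
Every edge goes from a vertex to one that appears earlier in the order F, A, D, C, B, E, so processing vertices in that order labels each vertex after all of its successors.
F: no outgoing edge → L
A: reaches L-position F → W
D: reaches L-position F → W
C: reaches L-position F → W
B: only reaches C(W), D(W), all W → L
E: reaches L-position B → W
The losing starting vertices are exactly the entries labelled L in this table (2 of them).

B, F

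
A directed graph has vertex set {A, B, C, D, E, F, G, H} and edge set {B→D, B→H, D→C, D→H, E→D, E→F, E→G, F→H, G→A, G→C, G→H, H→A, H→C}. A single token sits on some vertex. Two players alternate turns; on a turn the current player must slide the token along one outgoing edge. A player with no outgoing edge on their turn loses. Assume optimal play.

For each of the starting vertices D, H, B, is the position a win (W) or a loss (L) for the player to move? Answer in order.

D: W, H: W, B: L

Compute win/loss labels from the base case upward. A position with no move is L. Any other position is W if it can reach an L in one move, else L.
Every edge goes from a vertex to one that appears earlier in the order C, A, H, F, D, G, E, B, so processing vertices in that order labels each vertex after all of its successors.
C: no outgoing edge → L
A: no outgoing edge → L
H: can move to A, which is L ⇒ W
F: the only move is to H(W), a W ⇒ L
D: can move to C, which is L ⇒ W
G: can move to A, which is L ⇒ W
E: can move to F, which is L ⇒ W
B: moves to D(W), H(W); every one is W ⇒ L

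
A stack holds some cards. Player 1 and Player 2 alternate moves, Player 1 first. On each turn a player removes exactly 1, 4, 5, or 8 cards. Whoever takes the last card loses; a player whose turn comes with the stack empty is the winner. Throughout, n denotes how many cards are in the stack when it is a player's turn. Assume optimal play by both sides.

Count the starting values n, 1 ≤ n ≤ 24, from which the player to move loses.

6

Work bottom-up. With no move the player to move wins. Otherwise the position is W if at least one move leads to an L position for the opponent, and L if every move leads to a W.
n=0: no move; the opponent has just taken the last card and therefore loses → W
n=1: the only move is to 0(W), a W ⇒ L
n=2: can move to 1, which is L ⇒ W
n=3: the only move is to 2(W), a W ⇒ L
n=4: can move to 3, which is L ⇒ W
n=5: can move to 1, which is L ⇒ W
n=6: can move to 1, which is L ⇒ W
n=7: can move to 3, which is L ⇒ W
n=8: can move to 3, which is L ⇒ W
n=9: can move to 1, which is L ⇒ W
n=10: moves to 9(W), 6(W), 5(W), 2(W); every one is W ⇒ L
n=11: can move to 10, which is L ⇒ W
n=12: moves to 11(W), 8(W), 7(W), 4(W); every one is W ⇒ L
n=13: can move to 12, which is L ⇒ W
n=14: can move to 10, which is L ⇒ W
n=15: can move to 10, which is L ⇒ W
n=16: can move to 12, which is L ⇒ W
n=17: can move to 12, which is L ⇒ W
n=18: can move to 10, which is L ⇒ W
n=19: moves to 18(W), 15(W), 14(W), 11(W); every one is W ⇒ L
n=20: can move to 19, which is L ⇒ W
n=21: moves to 20(W), 17(W), 16(W), 13(W); every one is W ⇒ L
n=22: can move to 21, which is L ⇒ W
n=23: can move to 19, which is L ⇒ W
n=24: can move to 19, which is L ⇒ W
L entries with 1 ≤ n ≤ 24 (the range starts at n=1): n = 1, 3, 10, 12, 19, 21; that makes 6.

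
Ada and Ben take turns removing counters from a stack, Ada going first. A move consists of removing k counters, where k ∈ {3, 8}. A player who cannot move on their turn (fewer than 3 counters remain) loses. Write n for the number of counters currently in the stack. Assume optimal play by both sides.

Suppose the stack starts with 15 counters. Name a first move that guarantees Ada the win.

Remove 3, leaving 12.

Work bottom-up. With no move the player to move loses. Otherwise the position is W if at least one move leads to an L position for the opponent, and L if every move leads to a W.
n=0: no move → L
n=1: no move → L
n=2: no move → L
n=3: can move to 0, which is L ⇒ W
n=4: can move to 1, which is L ⇒ W
n=5: can move to 2, which is L ⇒ W
n=6: the only move is to 3(W), a W ⇒ L
n=7: the only move is to 4(W), a W ⇒ L
n=8: can move to 0, which is L ⇒ W
n=9: can move to 6, which is L ⇒ W
n=10: can move to 7, which is L ⇒ W
n=11: moves to 8(W), 3(W); every one is W ⇒ L
n=12: moves to 9(W), 4(W); every one is W ⇒ L
n=13: moves to 10(W), 5(W); every one is W ⇒ L
n=14: can move to 11, which is L ⇒ W
n=15: can move to 12, which is L ⇒ W
From 15, the L positions reachable in one move are: 12, 7. Any move reaching one of these is winning.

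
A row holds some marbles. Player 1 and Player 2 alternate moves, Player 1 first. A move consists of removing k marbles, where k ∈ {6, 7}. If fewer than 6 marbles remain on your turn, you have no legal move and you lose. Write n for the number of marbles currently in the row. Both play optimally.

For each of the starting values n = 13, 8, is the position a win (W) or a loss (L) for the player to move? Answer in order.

Use the standard recursion: the mover loses at a terminal position; elsewhere, the mover wins exactly when some move hands the opponent an L position.
n=0: no move → L
n=1: no move → L
n=2: no move → L
n=3: no move → L
n=4: no move → L
n=5: no move → L
n=6: W (go to 0, an L position)
n=7: W (go to 1, an L position)
n=8: W (go to 2, an L position)
n=9: W (go to 3, an L position)
n=10: W (go to 4, an L position)
n=11: W (go to 5, an L position)
n=12: W (go to 5, an L position)
n=13: L (options 7(W), 6(W) are all W)

13: L, 8: W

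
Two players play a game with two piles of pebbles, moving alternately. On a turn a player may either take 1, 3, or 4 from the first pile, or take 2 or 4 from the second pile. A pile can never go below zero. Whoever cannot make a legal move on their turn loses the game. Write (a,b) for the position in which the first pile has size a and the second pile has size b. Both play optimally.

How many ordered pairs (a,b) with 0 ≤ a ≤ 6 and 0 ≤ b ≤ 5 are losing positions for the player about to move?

12

Label each position W (a win for the player to move) or L (a loss). A position with no legal move is L; any other position is W exactly when some move reaches an L, and L when every move reaches a W.
Every move lowers a or b (never raises either), so fill the grid row by row in increasing a, and left to right within a row: each cell's successors are then already labelled.
      b=0  b=1  b=2  b=3  b=4  b=5
a=0:    L    L    W    W    W    W
a=1:    W    W    L    L    W    W
a=2:    L    L    W    W    W    W
a=3:    W    W    L    L    W    W
a=4:    W    W    W    W    L    L
a=5:    W    W    W    W    W    W
a=6:    W    W    W    W    L    L
Cells with no legal move (terminal, hence L): (0,0), (0,1).
The remaining L cells, each justified by listing all of its moves:
(1,2): moves to (0,2)(W), (1,0)(W); every one is W ⇒ L
(1,3): moves to (0,3)(W), (1,1)(W); every one is W ⇒ L
(2,0): the only move is to (1,0)(W), a W ⇒ L
(2,1): the only move is to (1,1)(W), a W ⇒ L
(3,2): moves to (2,2)(W), (0,2)(W), (3,0)(W); every one is W ⇒ L
(3,3): moves to (2,3)(W), (0,3)(W), (3,1)(W); every one is W ⇒ L
(4,4): moves to (3,4)(W), (1,4)(W), (0,4)(W), (4,2)(W), (4,0)(W); every one is W ⇒ L
(4,5): moves to (3,5)(W), (1,5)(W), (0,5)(W), (4,3)(W), (4,1)(W); every one is W ⇒ L
(6,4): moves to (5,4)(W), (3,4)(W), (2,4)(W), (6,2)(W), (6,0)(W); every one is W ⇒ L
(6,5): moves to (5,5)(W), (3,5)(W), (2,5)(W), (6,3)(W), (6,1)(W); every one is W ⇒ L
Every other cell has at least one move into one of the L cells above, so it is W.
L cells per row: a=0: 2, a=1: 2, a=2: 2, a=3: 2, a=4: 2, a=5: 0, a=6: 2; total 12.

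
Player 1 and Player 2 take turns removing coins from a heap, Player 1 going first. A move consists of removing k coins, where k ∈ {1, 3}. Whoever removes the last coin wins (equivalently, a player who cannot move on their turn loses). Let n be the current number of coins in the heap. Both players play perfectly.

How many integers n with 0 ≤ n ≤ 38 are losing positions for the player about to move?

Compute win/loss labels from the base case upward. A position with no move is L. Any other position is W if it can reach an L in one move, else L.
n=0: no move → L
n=1: can move to 0, which is L ⇒ W
n=2: the only move is to 1(W), a W ⇒ L
n=3: can move to 2, which is L ⇒ W
n=4: moves to 3(W), 1(W); every one is W ⇒ L
n=5: can move to 4, which is L ⇒ W
n=6: moves to 5(W), 3(W); every one is W ⇒ L
n=7: can move to 6, which is L ⇒ W
n=8: moves to 7(W), 5(W); every one is W ⇒ L
n=9: can move to 8, which is L ⇒ W
n=10: moves to 9(W), 7(W); every one is W ⇒ L
n=11: can move to 10, which is L ⇒ W
n=12: moves to 11(W), 9(W); every one is W ⇒ L
n=13: can move to 12, which is L ⇒ W
n=14: moves to 13(W), 11(W); every one is W ⇒ L
n=15: can move to 14, which is L ⇒ W
n=16: moves to 15(W), 13(W); every one is W ⇒ L
n=17: can move to 16, which is L ⇒ W
n=18: moves to 17(W), 15(W); every one is W ⇒ L
n=19: can move to 18, which is L ⇒ W
n=20: moves to 19(W), 17(W); every one is W ⇒ L
n=21: can move to 20, which is L ⇒ W
n=22: moves to 21(W), 19(W); every one is W ⇒ L
n=23: can move to 22, which is L ⇒ W
n=24: moves to 23(W), 21(W); every one is W ⇒ L
n=25: can move to 24, which is L ⇒ W
n=26: moves to 25(W), 23(W); every one is W ⇒ L
n=27: can move to 26, which is L ⇒ W
n=28: moves to 27(W), 25(W); every one is W ⇒ L
n=29: can move to 28, which is L ⇒ W
n=30: moves to 29(W), 27(W); every one is W ⇒ L
n=31: can move to 30, which is L ⇒ W
n=32: moves to 31(W), 29(W); every one is W ⇒ L
n=33: can move to 32, which is L ⇒ W
n=34: moves to 33(W), 31(W); every one is W ⇒ L
n=35: can move to 34, which is L ⇒ W
n=36: moves to 35(W), 33(W); every one is W ⇒ L
n=37: can move to 36, which is L ⇒ W
n=38: moves to 37(W), 35(W); every one is W ⇒ L
L entries with 0 ≤ n ≤ 38: n = 0, 2, 4, 6, 8, 10, 12, 14, 16, 18, 20, 22, 24, 26, 28, 30, 32, 34, 36, 38; that makes 20.

20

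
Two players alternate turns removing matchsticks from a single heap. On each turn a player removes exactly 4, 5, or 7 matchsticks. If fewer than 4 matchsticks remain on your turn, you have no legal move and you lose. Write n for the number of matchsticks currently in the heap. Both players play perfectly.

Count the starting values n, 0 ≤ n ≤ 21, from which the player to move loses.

Compute win/loss labels from the base case upward. A position with no move is L. Any other position is W if it can reach an L in one move, else L.
n=0: no move → L
n=1: no move → L
n=2: no move → L
n=3: no move → L
n=4: W (go to 0, an L position)
n=5: W (go to 1, an L position)
n=6: W (go to 2, an L position)
n=7: W (go to 3, an L position)
n=8: W (go to 3, an L position)
n=9: W (go to 2, an L position)
n=10: W (go to 3, an L position)
n=11: L (options 7(W), 6(W), 4(W) are all W)
n=12: L (options 8(W), 7(W), 5(W) are all W)
n=13: L (options 9(W), 8(W), 6(W) are all W)
n=14: L (options 10(W), 9(W), 7(W) are all W)
n=15: W (go to 11, an L position)
n=16: W (go to 12, an L position)
n=17: W (go to 13, an L position)
n=18: W (go to 14, an L position)
n=19: W (go to 14, an L position)
n=20: W (go to 13, an L position)
n=21: W (go to 14, an L position)
L entries with 0 ≤ n ≤ 21: n = 0, 1, 2, 3, 11, 12, 13, 14; that makes 8.

8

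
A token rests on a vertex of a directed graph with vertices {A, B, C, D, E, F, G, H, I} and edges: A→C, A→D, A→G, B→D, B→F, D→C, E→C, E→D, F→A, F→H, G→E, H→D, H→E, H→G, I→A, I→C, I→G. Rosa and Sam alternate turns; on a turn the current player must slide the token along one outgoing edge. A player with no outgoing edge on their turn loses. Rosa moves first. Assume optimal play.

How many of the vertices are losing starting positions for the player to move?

Build the W/L table. Terminal = L. A non-terminal position is W if it has a move to some L; otherwise it is L.
Every edge goes from a vertex to one that appears earlier in the order C, D, E, G, A, I, H, F, B, so processing vertices in that order labels each vertex after all of its successors.
C: no outgoing edge → L
D: can move to C, which is L ⇒ W
E: can move to C, which is L ⇒ W
G: the only move is to E(W), a W ⇒ L
A: can move to G, which is L ⇒ W
I: can move to G, which is L ⇒ W
H: can move to G, which is L ⇒ W
F: moves to H(W), A(W); every one is W ⇒ L
B: can move to F, which is L ⇒ W
The L vertices are C, F, G; that is 3 in all.

3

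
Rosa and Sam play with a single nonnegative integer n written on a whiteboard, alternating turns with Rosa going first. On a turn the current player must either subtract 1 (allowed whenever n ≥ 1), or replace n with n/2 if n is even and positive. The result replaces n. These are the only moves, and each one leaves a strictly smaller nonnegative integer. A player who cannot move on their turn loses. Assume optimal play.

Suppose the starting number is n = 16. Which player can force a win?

Rosa wins.

Positions with no move are L. A position that does have a move is losing for the player to move precisely when every available move leads to a winning position for the opponent. Fill in the labels:
n=0: no move → L
n=1: →0(L), so W
n=2: →1(W) only, which is W, so L
n=3: →2(L), so W
n=4: →2(L), so W
n=5: →4(W) only, which is W, so L
n=6: →5(L), so W
n=7: →6(W) only, which is W, so L
n=8: →7(L), so W
n=9: →8(W) only, which is W, so L
n=10: →5(L), so W
n=11: →10(W) only, which is W, so L
n=12: →11(L), so W
n=13: →12(W) only, which is W, so L
n=14: →7(L), so W
n=15: →14(W) only, which is W, so L
n=16: →15(L), so W
The starting position 16 is W: Rosa should move to 15, handing over an L position.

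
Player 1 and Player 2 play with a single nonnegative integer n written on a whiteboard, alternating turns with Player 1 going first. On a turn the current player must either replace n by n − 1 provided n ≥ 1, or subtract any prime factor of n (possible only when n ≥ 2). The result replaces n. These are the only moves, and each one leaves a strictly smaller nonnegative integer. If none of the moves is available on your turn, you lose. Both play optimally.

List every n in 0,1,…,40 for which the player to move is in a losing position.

0, 4, 8, 12, 16, 20, 24, 28, 32, 36, 40

Use the standard recursion: the mover loses at a terminal position; elsewhere, the mover wins exactly when some move hands the opponent an L position.
n=0: no move → L
n=1: →0(L), so W
n=2: →0(L), so W
n=3: →0(L), so W
n=4: →2(W), 3(W) — all W, so L
n=5: →0(L), so W
n=6: →4(L), so W
n=7: →0(L), so W
n=8: →6(W), 7(W) — all W, so L
n=9: →8(L), so W
n=10: →8(L), so W
n=11: →0(L), so W
n=12: →9(W), 10(W), 11(W) — all W, so L
n=13: →0(L), so W
n=14: →12(L), so W
n=15: →12(L), so W
n=16: →14(W), 15(W) — all W, so L
n=17: →0(L), so W
n=18: →16(L), so W
n=19: →0(L), so W
n=20: →15(W), 18(W), 19(W) — all W, so L
n=21: →20(L), so W
n=22: →20(L), so W
n=23: →0(L), so W
n=24: →21(W), 22(W), 23(W) — all W, so L
n=25: →20(L), so W
n=26: →24(L), so W
n=27: →24(L), so W
n=28: →21(W), 26(W), 27(W) — all W, so L
n=29: →0(L), so W
n=30: →28(L), so W
n=31: →0(L), so W
n=32: →30(W), 31(W) — all W, so L
n=33: →32(L), so W
n=34: →32(L), so W
n=35: →28(L), so W
n=36: →33(W), 34(W), 35(W) — all W, so L
n=37: →0(L), so W
n=38: →36(L), so W
n=39: →36(L), so W
n=40: →35(W), 38(W), 39(W) — all W, so L
The losing starting values of n are exactly the entries labelled L in this table (11 of them).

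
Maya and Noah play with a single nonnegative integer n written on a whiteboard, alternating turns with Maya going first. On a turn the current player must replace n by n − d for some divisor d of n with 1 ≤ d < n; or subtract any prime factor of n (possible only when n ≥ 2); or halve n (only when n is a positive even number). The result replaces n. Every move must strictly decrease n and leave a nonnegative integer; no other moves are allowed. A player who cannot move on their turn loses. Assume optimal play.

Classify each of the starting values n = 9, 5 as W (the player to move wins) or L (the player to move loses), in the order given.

Label each position W (a win for the player to move) or L (a loss). A position with no legal move is L; any other position is W exactly when some move reaches an L, and L when every move reaches a W.
n=0: no move → L
n=1: no move → L
n=2: reaches L-position 0 → W
n=3: reaches L-position 0 → W
n=4: only reaches 2(W), 3(W), all W → L
n=5: reaches L-position 0 → W
n=6: reaches L-position 4 → W
n=7: reaches L-position 0 → W
n=8: reaches L-position 4 → W
n=9: only reaches 6(W), 8(W), all W → L

9: L, 5: W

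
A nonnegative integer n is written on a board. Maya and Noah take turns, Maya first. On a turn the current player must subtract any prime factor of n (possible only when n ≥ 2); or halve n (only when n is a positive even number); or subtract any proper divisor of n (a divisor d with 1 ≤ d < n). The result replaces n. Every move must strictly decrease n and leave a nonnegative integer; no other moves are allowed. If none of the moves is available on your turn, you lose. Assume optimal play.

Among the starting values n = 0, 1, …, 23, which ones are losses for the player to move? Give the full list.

Classify positions by backward induction: terminal positions (no move available) are L. From any other position, the mover wins iff some move reaches an L.
n=0: no move → L
n=1: no move → L
n=2: W (go to 0, an L position)
n=3: W (go to 0, an L position)
n=4: L (options 2(W), 3(W) are all W)
n=5: W (go to 0, an L position)
n=6: W (go to 4, an L position)
n=7: W (go to 0, an L position)
n=8: W (go to 4, an L position)
n=9: L (options 6(W), 8(W) are all W)
n=10: W (go to 9, an L position)
n=11: W (go to 0, an L position)
n=12: W (go to 9, an L position)
n=13: W (go to 0, an L position)
n=14: L (options 7(W), 12(W), 13(W) are all W)
n=15: W (go to 14, an L position)
n=16: W (go to 14, an L position)
n=17: W (go to 0, an L position)
n=18: W (go to 9, an L position)
n=19: W (go to 0, an L position)
n=20: L (options 10(W), 15(W), 16(W), 18(W), 19(W) are all W)
n=21: W (go to 14, an L position)
n=22: W (go to 20, an L position)
n=23: W (go to 0, an L position)
Reading off the rows marked L gives the requested list; there are 6 such values of n.

0, 1, 4, 9, 14, 20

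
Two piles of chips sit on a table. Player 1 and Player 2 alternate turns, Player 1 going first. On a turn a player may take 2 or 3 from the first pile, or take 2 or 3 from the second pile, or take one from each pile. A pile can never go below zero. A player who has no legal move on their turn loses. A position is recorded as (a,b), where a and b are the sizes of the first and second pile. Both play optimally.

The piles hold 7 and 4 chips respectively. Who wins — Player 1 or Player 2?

Player 1 wins.

Build the W/L table. Terminal = L. A non-terminal position is W if it has a move to some L; otherwise it is L.
No move ever increases a pile, so every position that can arise here has a ≤ 7 and b ≤ 4; it is enough to label the cells with 0 ≤ a ≤ 7 and 0 ≤ b ≤ 4.
Every move lowers a or b (never raises either), so fill the grid row by row in increasing a, and left to right within a row: each cell's successors are then already labelled.
      b=0  b=1  b=2  b=3  b=4
a=0:    L    L    W    W    W
a=1:    L    W    W    W    L
a=2:    W    W    L    L    W
a=3:    W    W    L    W    W
a=4:    W    L    W    W    W
a=5:    L    L    W    W    W
a=6:    L    W    W    W    L
a=7:    W    W    L    L    W
Cells with no legal move (terminal, hence L): (0,0), (0,1), (1,0).
The remaining L cells, each justified by listing all of its moves:
(1,4): →(1,2)(W), (1,1)(W), (0,3)(W) — all W, so L
(2,2): →(0,2)(W), (2,0)(W), (1,1)(W) — all W, so L
(2,3): →(0,3)(W), (2,1)(W), (2,0)(W), (1,2)(W) — all W, so L
(3,2): →(1,2)(W), (0,2)(W), (3,0)(W), (2,1)(W) — all W, so L
(4,1): →(2,1)(W), (1,1)(W), (3,0)(W) — all W, so L
(5,0): →(3,0)(W), (2,0)(W) — all W, so L
(5,1): →(3,1)(W), (2,1)(W), (4,0)(W) — all W, so L
(6,0): →(4,0)(W), (3,0)(W) — all W, so L
(6,4): →(4,4)(W), (3,4)(W), (6,2)(W), (6,1)(W), (5,3)(W) — all W, so L
(7,2): →(5,2)(W), (4,2)(W), (7,0)(W), (6,1)(W) — all W, so L
(7,3): →(5,3)(W), (4,3)(W), (7,1)(W), (7,0)(W), (6,2)(W) — all W, so L
Every other cell has at least one move into one of the L cells above, so it is W.
From (7,4) Player 1 can move to (7,2), reaching an L position.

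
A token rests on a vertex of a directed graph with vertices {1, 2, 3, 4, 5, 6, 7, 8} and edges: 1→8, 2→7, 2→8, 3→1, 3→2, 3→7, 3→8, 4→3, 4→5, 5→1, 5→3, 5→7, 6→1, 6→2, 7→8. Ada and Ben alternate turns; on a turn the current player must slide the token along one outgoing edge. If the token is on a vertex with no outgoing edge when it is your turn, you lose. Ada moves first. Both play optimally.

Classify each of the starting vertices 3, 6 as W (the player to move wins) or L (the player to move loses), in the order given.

3: W, 6: L

Work bottom-up. With no move the player to move loses. Otherwise the position is W if at least one move leads to an L position for the opponent, and L if every move leads to a W.
Every edge goes from a vertex to one that appears earlier in the order 8, 7, 2, 1, 3, 5, 6, 4, so processing vertices in that order labels each vertex after all of its successors.
8: no outgoing edge → L
7: W (go to 8, an L position)
2: W (go to 8, an L position)
1: W (go to 8, an L position)
3: W (go to 8, an L position)
5: L (options 3(W), 1(W), 7(W) are all W)
6: L (options 1(W), 2(W) are all W)
4: W (go to 5, an L position)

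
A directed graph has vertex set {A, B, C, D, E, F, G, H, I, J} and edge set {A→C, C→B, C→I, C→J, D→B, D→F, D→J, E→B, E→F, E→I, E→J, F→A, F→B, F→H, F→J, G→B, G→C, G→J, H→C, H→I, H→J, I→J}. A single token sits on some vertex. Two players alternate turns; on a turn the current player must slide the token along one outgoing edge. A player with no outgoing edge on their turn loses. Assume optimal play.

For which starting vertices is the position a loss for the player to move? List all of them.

Classify positions by backward induction: terminal positions (no move available) are L. From any other position, the mover wins iff some move reaches an L.
Every edge goes from a vertex to one that appears earlier in the order J, B, I, C, H, A, F, E, D, G, so processing vertices in that order labels each vertex after all of its successors.
J: no outgoing edge → L
B: no outgoing edge → L
I: can move to J, which is L ⇒ W
C: can move to B, which is L ⇒ W
H: can move to J, which is L ⇒ W
A: the only move is to C(W), a W ⇒ L
F: can move to A, which is L ⇒ W
E: can move to B, which is L ⇒ W
D: can move to B, which is L ⇒ W
G: can move to B, which is L ⇒ W
The losing starting vertices are exactly the entries labelled L in this table (3 of them).

A, B, J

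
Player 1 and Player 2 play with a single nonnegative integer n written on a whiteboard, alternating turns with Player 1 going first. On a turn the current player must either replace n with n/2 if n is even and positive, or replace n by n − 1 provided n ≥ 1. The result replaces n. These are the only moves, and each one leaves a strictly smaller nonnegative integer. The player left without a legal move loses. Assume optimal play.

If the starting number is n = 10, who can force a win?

Player 1 wins.

Classify positions by backward induction: terminal positions (no move available) are L. From any other position, the mover wins iff some move reaches an L.
n=0: no move → L
n=1: →0(L), so W
n=2: →1(W) only, which is W, so L
n=3: →2(L), so W
n=4: →2(L), so W
n=5: →4(W) only, which is W, so L
n=6: →5(L), so W
n=7: →6(W) only, which is W, so L
n=8: →7(L), so W
n=9: →8(W) only, which is W, so L
n=10: →5(L), so W
The starting position 10 is W: Player 1 should move to 5, handing over an L position.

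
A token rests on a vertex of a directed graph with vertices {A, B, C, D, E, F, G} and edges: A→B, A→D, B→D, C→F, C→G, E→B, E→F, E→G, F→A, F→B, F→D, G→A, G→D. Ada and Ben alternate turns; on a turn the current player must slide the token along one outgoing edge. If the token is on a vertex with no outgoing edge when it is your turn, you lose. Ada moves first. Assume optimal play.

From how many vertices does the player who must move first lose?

Label each position W (a win for the player to move) or L (a loss). A position with no legal move is L; any other position is W exactly when some move reaches an L, and L when every move reaches a W.
Every edge goes from a vertex to one that appears earlier in the order D, B, A, F, G, E, C, so processing vertices in that order labels each vertex after all of its successors.
D: no outgoing edge → L
B: W (go to D, an L position)
A: W (go to D, an L position)
F: W (go to D, an L position)
G: W (go to D, an L position)
E: L (options G(W), F(W), B(W) are all W)
C: L (options G(W), F(W) are all W)
The L vertices are C, D, E; that is 3 in all.

3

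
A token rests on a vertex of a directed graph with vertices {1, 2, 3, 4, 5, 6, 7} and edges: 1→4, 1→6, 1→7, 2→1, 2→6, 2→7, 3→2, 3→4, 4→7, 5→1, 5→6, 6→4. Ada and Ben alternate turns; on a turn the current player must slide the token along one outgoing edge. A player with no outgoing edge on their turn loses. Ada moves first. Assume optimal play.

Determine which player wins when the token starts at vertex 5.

Ada wins.

Use the standard recursion: the mover loses at a terminal position; elsewhere, the mover wins exactly when some move hands the opponent an L position.
Every edge goes from a vertex to one that appears earlier in the order 7, 4, 6, 1, 2, 5, 3, so processing vertices in that order labels each vertex after all of its successors.
7: no outgoing edge → L
4: reaches L-position 7 → W
6: only reaches 4(W), which is W → L
1: reaches L-position 6 → W
2: reaches L-position 6 → W
5: reaches L-position 6 → W
3: only reaches 2(W), 4(W), all W → L
From 5 Ada can move to 6, reaching an L position.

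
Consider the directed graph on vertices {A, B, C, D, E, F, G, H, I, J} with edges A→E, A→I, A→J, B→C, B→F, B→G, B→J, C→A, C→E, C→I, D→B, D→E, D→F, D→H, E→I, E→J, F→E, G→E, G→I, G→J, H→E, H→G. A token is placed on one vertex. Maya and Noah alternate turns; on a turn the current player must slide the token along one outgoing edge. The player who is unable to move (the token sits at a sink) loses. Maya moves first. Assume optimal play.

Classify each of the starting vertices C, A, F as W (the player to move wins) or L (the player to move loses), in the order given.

Classify positions by backward induction: terminal positions (no move available) are L. From any other position, the mover wins iff some move reaches an L.
Every edge goes from a vertex to one that appears earlier in the order I, J, E, A, G, H, C, F, B, D, so processing vertices in that order labels each vertex after all of its successors.
I: no outgoing edge → L
J: no outgoing edge → L
E: can move to J, which is L ⇒ W
A: can move to J, which is L ⇒ W
G: can move to J, which is L ⇒ W
H: moves to G(W), E(W); every one is W ⇒ L
C: can move to I, which is L ⇒ W
F: the only move is to E(W), a W ⇒ L
B: can move to F, which is L ⇒ W
D: can move to F, which is L ⇒ W

C: W, A: W, F: L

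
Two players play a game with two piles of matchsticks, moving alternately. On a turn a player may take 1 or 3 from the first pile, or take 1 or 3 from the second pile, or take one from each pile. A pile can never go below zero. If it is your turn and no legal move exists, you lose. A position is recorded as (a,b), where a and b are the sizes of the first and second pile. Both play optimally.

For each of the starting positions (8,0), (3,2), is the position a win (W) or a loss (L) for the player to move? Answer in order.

Use the standard recursion: the mover loses at a terminal position; elsewhere, the mover wins exactly when some move hands the opponent an L position.
No move ever increases a pile, so every position that can arise here has a ≤ 8 and b ≤ 2; it is enough to label the cells with 0 ≤ a ≤ 8 and 0 ≤ b ≤ 2.
Every move lowers a or b (never raises either), so fill the grid row by row in increasing a, and left to right within a row: each cell's successors are then already labelled.
      b=0  b=1  b=2
a=0:    L    W    L
a=1:    W    W    W
a=2:    L    W    L
a=3:    W    W    W
a=4:    L    W    L
a=5:    W    W    W
a=6:    L    W    L
a=7:    W    W    W
a=8:    L    W    L
Cells with no legal move (terminal, hence L): (0,0).
The remaining L cells, each justified by listing all of its moves:
(0,2): the only move is to (0,1)(W), a W ⇒ L
(2,0): the only move is to (1,0)(W), a W ⇒ L
(2,2): moves to (1,2)(W), (2,1)(W), (1,1)(W); every one is W ⇒ L
(4,0): moves to (3,0)(W), (1,0)(W); every one is W ⇒ L
(4,2): moves to (3,2)(W), (1,2)(W), (4,1)(W), (3,1)(W); every one is W ⇒ L
(6,0): moves to (5,0)(W), (3,0)(W); every one is W ⇒ L
(6,2): moves to (5,2)(W), (3,2)(W), (6,1)(W), (5,1)(W); every one is W ⇒ L
(8,0): moves to (7,0)(W), (5,0)(W); every one is W ⇒ L
(8,2): moves to (7,2)(W), (5,2)(W), (8,1)(W), (7,1)(W); every one is W ⇒ L
Every other cell has at least one move into one of the L cells above, so it is W.
(8,0): one of the L cells justified above, so L
(3,2): the move to (2,2) reaches an L cell, so W

(8,0): L, (3,2): W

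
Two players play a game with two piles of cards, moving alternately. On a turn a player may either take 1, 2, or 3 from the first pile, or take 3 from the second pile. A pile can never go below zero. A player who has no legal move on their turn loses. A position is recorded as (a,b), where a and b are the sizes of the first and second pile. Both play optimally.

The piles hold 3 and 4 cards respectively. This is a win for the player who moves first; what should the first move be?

Build the W/L table. Terminal = L. A non-terminal position is W if it has a move to some L; otherwise it is L.
No move ever increases a pile, so every position that can arise here has a ≤ 3 and b ≤ 4; it is enough to label the cells with 0 ≤ a ≤ 3 and 0 ≤ b ≤ 4.
Every move lowers a or b (never raises either), so fill the grid row by row in increasing a, and left to right within a row: each cell's successors are then already labelled.
      b=0  b=1  b=2  b=3  b=4
a=0:    L    L    L    W    W
a=1:    W    W    W    L    L
a=2:    W    W    W    W    W
a=3:    W    W    W    W    W
Cells with no legal move (terminal, hence L): (0,0), (0,1), (0,2).
The remaining L cells, each justified by listing all of its moves:
(1,3): →(0,3)(W), (1,0)(W) — all W, so L
(1,4): →(0,4)(W), (1,1)(W) — all W, so L
Every other cell has at least one move into one of the L cells above, so it is W.
From (3,4), the L positions reachable in one move are: (1,4).

Move to (1,4).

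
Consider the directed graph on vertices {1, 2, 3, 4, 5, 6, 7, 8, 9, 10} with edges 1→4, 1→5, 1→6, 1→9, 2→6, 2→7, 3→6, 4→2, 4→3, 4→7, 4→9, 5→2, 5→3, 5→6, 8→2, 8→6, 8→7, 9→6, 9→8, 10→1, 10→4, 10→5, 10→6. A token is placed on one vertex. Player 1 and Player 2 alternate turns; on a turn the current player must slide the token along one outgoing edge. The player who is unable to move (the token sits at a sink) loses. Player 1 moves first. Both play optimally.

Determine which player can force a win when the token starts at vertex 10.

Compute win/loss labels from the base case upward. A position with no move is L. Any other position is W if it can reach an L in one move, else L.
Every edge goes from a vertex to one that appears earlier in the order 7, 6, 2, 8, 3, 9, 4, 5, 1, 10, so processing vertices in that order labels each vertex after all of its successors.
7: no outgoing edge → L
6: no outgoing edge → L
2: can move to 6, which is L ⇒ W
8: can move to 6, which is L ⇒ W
3: can move to 6, which is L ⇒ W
9: can move to 6, which is L ⇒ W
4: can move to 7, which is L ⇒ W
5: can move to 6, which is L ⇒ W
1: can move to 6, which is L ⇒ W
10: can move to 6, which is L ⇒ W
The starting position 10 is W: Player 1 should move to 6, handing over an L position.

Player 1 wins.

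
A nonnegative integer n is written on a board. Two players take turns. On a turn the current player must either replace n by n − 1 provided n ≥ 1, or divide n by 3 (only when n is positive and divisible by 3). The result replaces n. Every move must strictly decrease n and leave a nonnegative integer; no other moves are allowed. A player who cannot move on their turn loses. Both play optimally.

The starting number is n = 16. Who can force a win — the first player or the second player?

The first player wins.

Use the standard recursion: the mover loses at a terminal position; elsewhere, the mover wins exactly when some move hands the opponent an L position.
n=0: no move → L
n=1: reaches L-position 0 → W
n=2: only reaches 1(W), which is W → L
n=3: reaches L-position 2 → W
n=4: only reaches 3(W), which is W → L
n=5: reaches L-position 4 → W
n=6: reaches L-position 2 → W
n=7: only reaches 6(W), which is W → L
n=8: reaches L-position 7 → W
n=9: only reaches 3(W), 8(W), all W → L
n=10: reaches L-position 9 → W
n=11: only reaches 10(W), which is W → L
n=12: reaches L-position 4 → W
n=13: only reaches 12(W), which is W → L
n=14: reaches L-position 13 → W
n=15: only reaches 5(W), 14(W), all W → L
n=16: reaches L-position 15 → W
The starting position 16 is W: the player to move should move to 15, handing over an L position.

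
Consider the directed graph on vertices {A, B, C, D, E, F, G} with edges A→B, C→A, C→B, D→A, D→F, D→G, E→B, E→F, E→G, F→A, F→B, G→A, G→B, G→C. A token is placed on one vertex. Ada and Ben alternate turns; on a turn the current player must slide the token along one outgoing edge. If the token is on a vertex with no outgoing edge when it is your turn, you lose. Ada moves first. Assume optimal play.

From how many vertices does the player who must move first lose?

Label each position W (a win for the player to move) or L (a loss). A position with no legal move is L; any other position is W exactly when some move reaches an L, and L when every move reaches a W.
Every edge goes from a vertex to one that appears earlier in the order B, A, C, G, F, E, D, so processing vertices in that order labels each vertex after all of its successors.
B: no outgoing edge → L
A: W (go to B, an L position)
C: W (go to B, an L position)
G: W (go to B, an L position)
F: W (go to B, an L position)
E: W (go to B, an L position)
D: L (options F(W), G(W), A(W) are all W)
The L vertices are B, D; that is 2 in all.

2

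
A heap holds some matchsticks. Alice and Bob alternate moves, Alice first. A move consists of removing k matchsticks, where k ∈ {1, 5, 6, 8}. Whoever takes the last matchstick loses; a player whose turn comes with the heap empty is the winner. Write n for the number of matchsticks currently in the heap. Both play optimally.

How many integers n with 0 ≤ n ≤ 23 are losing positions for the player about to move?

7

Compute win/loss labels from the base case upward. A position with no move is W. Any other position is W if it can reach an L in one move, else L.
n=0: no move; the opponent has just taken the last matchstick and therefore loses → W
n=1: →0(W) only, which is W, so L
n=2: →1(L), so W
n=3: →2(W) only, which is W, so L
n=4: →3(L), so W
n=5: →4(W), 0(W) — all W, so L
n=6: →5(L), so W
n=7: →1(L), so W
n=8: →3(L), so W
n=9: →3(L), so W
n=10: →5(L), so W
n=11: →5(L), so W
n=12: →11(W), 7(W), 6(W), 4(W) — all W, so L
n=13: →12(L), so W
n=14: →13(W), 9(W), 8(W), 6(W) — all W, so L
n=15: →14(L), so W
n=16: →15(W), 11(W), 10(W), 8(W) — all W, so L
n=17: →16(L), so W
n=18: →12(L), so W
n=19: →14(L), so W
n=20: →14(L), so W
n=21: →16(L), so W
n=22: →16(L), so W
n=23: →22(W), 18(W), 17(W), 15(W) — all W, so L
L entries with 0 ≤ n ≤ 23: n = 1, 3, 5, 12, 14, 16, 23; that makes 7.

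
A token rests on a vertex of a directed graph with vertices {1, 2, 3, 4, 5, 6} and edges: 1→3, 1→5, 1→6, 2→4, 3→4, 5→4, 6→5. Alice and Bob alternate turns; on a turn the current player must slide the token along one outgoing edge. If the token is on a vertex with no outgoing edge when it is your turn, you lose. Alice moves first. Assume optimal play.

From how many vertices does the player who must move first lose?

Positions with no move are L. A position that does have a move is losing for the player to move precisely when every available move leads to a winning position for the opponent. Fill in the labels:
Every edge goes from a vertex to one that appears earlier in the order 4, 3, 5, 6, 2, 1, so processing vertices in that order labels each vertex after all of its successors.
4: no outgoing edge → L
3: reaches L-position 4 → W
5: reaches L-position 4 → W
6: only reaches 5(W), which is W → L
2: reaches L-position 4 → W
1: reaches L-position 6 → W
The L vertices are 4, 6; that is 2 in all.

2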